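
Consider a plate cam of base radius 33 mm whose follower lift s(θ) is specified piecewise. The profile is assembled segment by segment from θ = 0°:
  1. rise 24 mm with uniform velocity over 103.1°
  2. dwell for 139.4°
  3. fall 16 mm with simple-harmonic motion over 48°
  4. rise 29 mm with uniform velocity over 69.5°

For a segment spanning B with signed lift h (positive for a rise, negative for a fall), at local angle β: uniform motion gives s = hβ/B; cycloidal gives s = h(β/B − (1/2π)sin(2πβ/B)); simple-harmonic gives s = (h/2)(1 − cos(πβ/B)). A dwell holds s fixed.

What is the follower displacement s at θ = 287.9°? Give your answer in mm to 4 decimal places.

seg 1 [0°–103.1°] uniform, h=24: full span → s += 24 → s = 24.0000
seg 2 [103.1°–242.5°] dwell: s stays 24.0000
seg 3 [242.5°–290.5°] simple-harmonic, h=-16: θ=287.9° here. β=45.4, B=48. -16/2·(1 − cos(π·0.9458)) = -15.8844 → s = 8.1156

8.1156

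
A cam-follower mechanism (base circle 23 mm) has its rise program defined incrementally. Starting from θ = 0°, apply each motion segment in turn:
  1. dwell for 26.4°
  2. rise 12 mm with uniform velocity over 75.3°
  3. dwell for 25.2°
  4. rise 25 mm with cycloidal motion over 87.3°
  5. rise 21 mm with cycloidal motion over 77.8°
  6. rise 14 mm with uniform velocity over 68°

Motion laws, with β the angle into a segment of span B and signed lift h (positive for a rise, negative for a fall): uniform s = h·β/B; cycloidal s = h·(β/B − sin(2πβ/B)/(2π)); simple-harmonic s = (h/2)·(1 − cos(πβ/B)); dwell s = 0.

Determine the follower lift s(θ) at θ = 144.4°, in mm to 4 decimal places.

seg 1 [0°–26.4°] dwell: s stays 0.0000
seg 2 [26.4°–101.7°] uniform, h=12: full span → s += 12 → s = 12.0000
seg 3 [101.7°–126.9°] dwell: s stays 12.0000
seg 4 [126.9°–214.2°] cycloidal, h=25: θ=144.4° here. β=17.5, B=87.3. 25·(0.2005 − sin(2π·0.2005)/(2π)) = 1.2238 → s = 13.2238

13.2238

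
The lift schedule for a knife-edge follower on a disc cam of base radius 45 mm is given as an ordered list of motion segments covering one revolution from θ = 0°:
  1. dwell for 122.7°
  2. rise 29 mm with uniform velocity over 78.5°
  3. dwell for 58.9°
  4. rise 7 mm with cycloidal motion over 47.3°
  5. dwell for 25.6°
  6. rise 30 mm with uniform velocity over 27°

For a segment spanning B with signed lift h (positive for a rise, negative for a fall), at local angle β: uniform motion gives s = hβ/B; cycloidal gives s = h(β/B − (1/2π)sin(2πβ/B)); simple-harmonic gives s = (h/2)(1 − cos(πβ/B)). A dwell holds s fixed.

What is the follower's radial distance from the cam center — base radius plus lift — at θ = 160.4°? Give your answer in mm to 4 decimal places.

seg 1 [0°–122.7°] dwell: s stays 0.0000
seg 2 [122.7°–201.2°] uniform, h=29: θ=160.4° here. β=37.7, B=78.5. 29·37.7/78.5 = 13.9274 → s = 13.9274
radial distance = base radius + s = 45 + 13.9274 = 58.9274

58.9274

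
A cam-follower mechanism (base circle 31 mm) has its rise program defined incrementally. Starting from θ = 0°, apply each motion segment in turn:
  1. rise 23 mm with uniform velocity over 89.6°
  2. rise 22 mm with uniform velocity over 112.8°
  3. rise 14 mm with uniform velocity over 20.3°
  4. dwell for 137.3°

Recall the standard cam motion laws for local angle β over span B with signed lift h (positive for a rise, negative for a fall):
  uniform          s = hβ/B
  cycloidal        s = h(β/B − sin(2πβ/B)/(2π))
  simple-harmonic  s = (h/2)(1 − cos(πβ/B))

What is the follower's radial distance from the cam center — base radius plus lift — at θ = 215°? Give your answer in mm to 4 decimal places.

seg 1 [0°–89.6°] uniform, h=23: full span → s += 23 → s = 23.0000
seg 2 [89.6°–202.4°] uniform, h=22: full span → s += 22 → s = 45.0000
seg 3 [202.4°–222.7°] uniform, h=14: θ=215° here. β=12.6, B=20.3. 14·12.6/20.3 = 8.6897 → s = 53.6897
radial distance = base radius + s = 31 + 53.6897 = 84.6897

84.6897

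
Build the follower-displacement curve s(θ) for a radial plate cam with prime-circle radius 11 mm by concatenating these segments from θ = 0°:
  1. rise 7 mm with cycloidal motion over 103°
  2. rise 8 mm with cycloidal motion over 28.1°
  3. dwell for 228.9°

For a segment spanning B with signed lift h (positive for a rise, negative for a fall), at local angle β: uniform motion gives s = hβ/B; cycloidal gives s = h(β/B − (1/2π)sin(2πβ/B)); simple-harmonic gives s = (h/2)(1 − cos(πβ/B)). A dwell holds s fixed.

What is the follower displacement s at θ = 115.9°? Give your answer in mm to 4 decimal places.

seg 1 [0°–103°] cycloidal, h=7: full span → s += 7 → s = 7.0000
seg 2 [103°–131.1°] cycloidal, h=8: θ=115.9° here. β=12.9, B=28.1. 8·(0.4591 − sin(2π·0.4591)/(2π)) = 3.3488 → s = 10.3488

10.3488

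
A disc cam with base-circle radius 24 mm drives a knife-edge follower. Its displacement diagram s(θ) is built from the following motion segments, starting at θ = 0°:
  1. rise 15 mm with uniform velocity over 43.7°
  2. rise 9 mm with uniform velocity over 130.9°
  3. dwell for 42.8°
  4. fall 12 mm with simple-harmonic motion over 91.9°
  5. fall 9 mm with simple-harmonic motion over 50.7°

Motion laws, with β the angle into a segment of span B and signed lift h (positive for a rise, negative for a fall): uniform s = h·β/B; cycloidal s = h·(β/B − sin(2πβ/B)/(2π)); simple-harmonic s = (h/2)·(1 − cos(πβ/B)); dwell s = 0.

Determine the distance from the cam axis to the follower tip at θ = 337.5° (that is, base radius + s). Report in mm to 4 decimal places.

seg 1 [0°–43.7°] uniform, h=15: full span → s += 15 → s = 15.0000
seg 2 [43.7°–174.6°] uniform, h=9: full span → s += 9 → s = 24.0000
seg 3 [174.6°–217.4°] dwell: s stays 24.0000
seg 4 [217.4°–309.3°] simple-harmonic, h=-12: full span → s += -12 → s = 12.0000
seg 5 [309.3°–360°] simple-harmonic, h=-9: θ=337.5° here. β=28.2, B=50.7. -9/2·(1 − cos(π·0.5562)) = -5.2906 → s = 6.7094
radial distance = base radius + s = 24 + 6.7094 = 30.7094

30.7094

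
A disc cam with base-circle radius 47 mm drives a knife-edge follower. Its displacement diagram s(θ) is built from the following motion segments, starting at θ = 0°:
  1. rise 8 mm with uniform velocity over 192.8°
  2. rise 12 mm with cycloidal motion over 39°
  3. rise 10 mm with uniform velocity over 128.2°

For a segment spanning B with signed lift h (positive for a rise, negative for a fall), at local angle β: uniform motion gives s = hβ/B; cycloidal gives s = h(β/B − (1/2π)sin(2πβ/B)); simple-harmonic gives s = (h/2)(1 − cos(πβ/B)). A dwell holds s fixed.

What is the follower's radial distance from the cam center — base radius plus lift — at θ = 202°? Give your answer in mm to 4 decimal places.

seg 1 [0°–192.8°] uniform, h=8: full span → s += 8 → s = 8.0000
seg 2 [192.8°–231.8°] cycloidal, h=12: θ=202° here. β=9.2, B=39. 12·(0.2359 − sin(2π·0.2359)/(2π)) = 0.9284 → s = 8.9284
radial distance = base radius + s = 47 + 8.9284 = 55.9284

55.9284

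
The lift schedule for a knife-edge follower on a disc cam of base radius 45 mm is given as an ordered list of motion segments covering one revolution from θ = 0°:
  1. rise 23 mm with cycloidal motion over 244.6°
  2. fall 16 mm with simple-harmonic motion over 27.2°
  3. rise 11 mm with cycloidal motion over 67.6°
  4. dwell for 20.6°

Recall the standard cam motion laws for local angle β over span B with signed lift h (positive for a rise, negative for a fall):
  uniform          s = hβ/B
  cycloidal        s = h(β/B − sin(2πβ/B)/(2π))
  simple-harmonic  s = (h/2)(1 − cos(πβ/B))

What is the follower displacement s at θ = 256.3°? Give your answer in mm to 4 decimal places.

seg 1 [0°–244.6°] cycloidal, h=23: full span → s += 23 → s = 23.0000
seg 2 [244.6°–271.8°] simple-harmonic, h=-16: θ=256.3° here. β=11.7, B=27.2. -16/2·(1 − cos(π·0.4301)) = -6.2585 → s = 16.7415

16.7415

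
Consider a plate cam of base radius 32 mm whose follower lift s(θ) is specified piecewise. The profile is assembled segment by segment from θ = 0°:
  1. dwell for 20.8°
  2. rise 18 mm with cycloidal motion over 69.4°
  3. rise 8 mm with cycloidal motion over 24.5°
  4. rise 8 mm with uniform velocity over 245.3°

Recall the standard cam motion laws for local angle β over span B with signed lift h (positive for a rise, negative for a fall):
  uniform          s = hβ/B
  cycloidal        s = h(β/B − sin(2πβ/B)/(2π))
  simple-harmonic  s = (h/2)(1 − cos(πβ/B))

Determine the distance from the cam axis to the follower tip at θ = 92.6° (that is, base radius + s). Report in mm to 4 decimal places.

seg 1 [0°–20.8°] dwell: s stays 0.0000
seg 2 [20.8°–90.2°] cycloidal, h=18: full span → s += 18 → s = 18.0000
seg 3 [90.2°–114.7°] cycloidal, h=8: θ=92.6° here. β=2.4, B=24.5. 8·(0.0980 − sin(2π·0.0980)/(2π)) = 0.0486 → s = 18.0486
radial distance = base radius + s = 32 + 18.0486 = 50.0486

50.0486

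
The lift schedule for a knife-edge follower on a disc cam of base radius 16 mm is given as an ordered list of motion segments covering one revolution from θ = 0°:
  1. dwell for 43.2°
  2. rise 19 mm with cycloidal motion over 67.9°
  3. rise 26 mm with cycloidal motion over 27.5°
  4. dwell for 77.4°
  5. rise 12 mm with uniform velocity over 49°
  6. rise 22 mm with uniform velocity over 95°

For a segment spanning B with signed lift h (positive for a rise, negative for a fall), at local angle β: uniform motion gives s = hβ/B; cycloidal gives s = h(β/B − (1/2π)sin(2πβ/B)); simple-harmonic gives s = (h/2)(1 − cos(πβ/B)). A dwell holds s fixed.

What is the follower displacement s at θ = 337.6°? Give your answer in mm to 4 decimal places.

seg 1 [0°–43.2°] dwell: s stays 0.0000
seg 2 [43.2°–111.1°] cycloidal, h=19: full span → s += 19 → s = 19.0000
seg 3 [111.1°–138.6°] cycloidal, h=26: full span → s += 26 → s = 45.0000
seg 4 [138.6°–216°] dwell: s stays 45.0000
seg 5 [216°–265°] uniform, h=12: full span → s += 12 → s = 57.0000
seg 6 [265°–360°] uniform, h=22: θ=337.6° here. β=72.6, B=95. 22·72.6/95 = 16.8126 → s = 73.8126

73.8126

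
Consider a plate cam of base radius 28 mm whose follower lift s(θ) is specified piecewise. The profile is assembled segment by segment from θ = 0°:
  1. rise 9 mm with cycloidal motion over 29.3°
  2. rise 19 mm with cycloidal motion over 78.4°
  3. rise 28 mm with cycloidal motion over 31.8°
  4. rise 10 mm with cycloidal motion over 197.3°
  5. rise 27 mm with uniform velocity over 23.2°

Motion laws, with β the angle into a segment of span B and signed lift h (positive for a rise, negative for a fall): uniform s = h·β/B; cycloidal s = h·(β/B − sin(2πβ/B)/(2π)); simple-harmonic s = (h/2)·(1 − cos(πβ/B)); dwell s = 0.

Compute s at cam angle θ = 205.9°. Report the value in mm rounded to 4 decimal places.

seg 1 [0°–29.3°] cycloidal, h=9: full span → s += 9 → s = 9.0000
seg 2 [29.3°–107.7°] cycloidal, h=19: full span → s += 19 → s = 28.0000
seg 3 [107.7°–139.5°] cycloidal, h=28: full span → s += 28 → s = 56.0000
seg 4 [139.5°–336.8°] cycloidal, h=10: θ=205.9° here. β=66.4, B=197.3. 10·(0.3365 − sin(2π·0.3365)/(2π)) = 2.0034 → s = 58.0034

58.0034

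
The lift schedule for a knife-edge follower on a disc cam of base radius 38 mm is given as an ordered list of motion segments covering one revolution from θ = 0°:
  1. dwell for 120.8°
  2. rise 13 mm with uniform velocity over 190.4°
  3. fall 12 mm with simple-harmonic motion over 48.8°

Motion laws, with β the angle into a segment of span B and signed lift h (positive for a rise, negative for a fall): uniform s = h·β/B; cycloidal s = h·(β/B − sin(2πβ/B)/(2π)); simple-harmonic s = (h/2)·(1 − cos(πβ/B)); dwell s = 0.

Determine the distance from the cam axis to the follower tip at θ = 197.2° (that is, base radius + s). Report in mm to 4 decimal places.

seg 1 [0°–120.8°] dwell: s stays 0.0000
seg 2 [120.8°–311.2°] uniform, h=13: θ=197.2° here. β=76.4, B=190.4. 13·76.4/190.4 = 5.2164 → s = 5.2164
radial distance = base radius + s = 38 + 5.2164 = 43.2164

43.2164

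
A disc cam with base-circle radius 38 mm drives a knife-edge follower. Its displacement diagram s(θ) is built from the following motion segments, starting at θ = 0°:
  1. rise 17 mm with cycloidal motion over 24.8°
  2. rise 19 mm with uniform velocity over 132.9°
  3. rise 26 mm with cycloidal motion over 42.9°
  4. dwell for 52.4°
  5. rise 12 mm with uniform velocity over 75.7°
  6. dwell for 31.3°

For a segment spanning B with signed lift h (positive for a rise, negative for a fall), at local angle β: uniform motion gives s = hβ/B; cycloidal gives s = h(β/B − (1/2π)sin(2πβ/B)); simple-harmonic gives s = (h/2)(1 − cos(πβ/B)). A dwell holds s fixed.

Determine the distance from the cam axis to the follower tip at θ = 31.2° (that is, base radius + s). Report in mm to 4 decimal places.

seg 1 [0°–24.8°] cycloidal, h=17: full span → s += 17 → s = 17.0000
seg 2 [24.8°–157.7°] uniform, h=19: θ=31.2° here. β=6.4, B=132.9. 19·6.4/132.9 = 0.9150 → s = 17.9150
radial distance = base radius + s = 38 + 17.9150 = 55.9150

55.9150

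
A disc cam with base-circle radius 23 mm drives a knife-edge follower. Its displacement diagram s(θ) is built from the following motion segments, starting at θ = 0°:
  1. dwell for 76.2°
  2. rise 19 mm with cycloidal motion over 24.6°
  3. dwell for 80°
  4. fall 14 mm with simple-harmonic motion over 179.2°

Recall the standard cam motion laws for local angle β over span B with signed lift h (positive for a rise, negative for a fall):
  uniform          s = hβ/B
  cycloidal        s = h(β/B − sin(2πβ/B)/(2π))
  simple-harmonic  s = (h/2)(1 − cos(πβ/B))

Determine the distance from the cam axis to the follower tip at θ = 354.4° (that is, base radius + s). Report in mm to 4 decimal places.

seg 1 [0°–76.2°] dwell: s stays 0.0000
seg 2 [76.2°–100.8°] cycloidal, h=19: full span → s += 19 → s = 19.0000
seg 3 [100.8°–180.8°] dwell: s stays 19.0000
seg 4 [180.8°–360°] simple-harmonic, h=-14: θ=354.4° here. β=173.6, B=179.2. -14/2·(1 − cos(π·0.9687)) = -13.9663 → s = 5.0337
radial distance = base radius + s = 23 + 5.0337 = 28.0337

28.0337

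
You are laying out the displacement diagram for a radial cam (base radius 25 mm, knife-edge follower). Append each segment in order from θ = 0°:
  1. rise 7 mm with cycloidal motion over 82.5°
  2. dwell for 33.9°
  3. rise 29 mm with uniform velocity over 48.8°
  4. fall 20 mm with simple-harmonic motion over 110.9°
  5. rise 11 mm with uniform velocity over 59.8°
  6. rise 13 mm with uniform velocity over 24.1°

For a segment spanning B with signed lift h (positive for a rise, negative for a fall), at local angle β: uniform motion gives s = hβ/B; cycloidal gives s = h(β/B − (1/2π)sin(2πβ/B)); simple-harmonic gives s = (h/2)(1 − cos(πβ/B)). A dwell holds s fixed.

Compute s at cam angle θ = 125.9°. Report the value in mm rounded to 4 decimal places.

seg 1 [0°–82.5°] cycloidal, h=7: full span → s += 7 → s = 7.0000
seg 2 [82.5°–116.4°] dwell: s stays 7.0000
seg 3 [116.4°–165.2°] uniform, h=29: θ=125.9° here. β=9.5, B=48.8. 29·9.5/48.8 = 5.6455 → s = 12.6455

12.6455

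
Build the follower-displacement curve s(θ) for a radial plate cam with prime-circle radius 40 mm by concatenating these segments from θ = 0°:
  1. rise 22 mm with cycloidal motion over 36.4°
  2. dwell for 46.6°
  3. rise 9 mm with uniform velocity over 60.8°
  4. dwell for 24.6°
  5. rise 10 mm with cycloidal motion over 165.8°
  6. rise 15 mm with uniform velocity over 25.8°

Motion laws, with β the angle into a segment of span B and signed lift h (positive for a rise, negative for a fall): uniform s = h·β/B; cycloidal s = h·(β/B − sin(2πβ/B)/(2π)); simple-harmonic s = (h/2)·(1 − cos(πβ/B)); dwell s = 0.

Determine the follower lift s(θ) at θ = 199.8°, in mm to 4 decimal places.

seg 1 [0°–36.4°] cycloidal, h=22: full span → s += 22 → s = 22.0000
seg 2 [36.4°–83°] dwell: s stays 22.0000
seg 3 [83°–143.8°] uniform, h=9: full span → s += 9 → s = 31.0000
seg 4 [143.8°–168.4°] dwell: s stays 31.0000
seg 5 [168.4°–334.2°] cycloidal, h=10: θ=199.8° here. β=31.4, B=165.8. 10·(0.1894 − sin(2π·0.1894)/(2π)) = 0.4163 → s = 31.4163

31.4163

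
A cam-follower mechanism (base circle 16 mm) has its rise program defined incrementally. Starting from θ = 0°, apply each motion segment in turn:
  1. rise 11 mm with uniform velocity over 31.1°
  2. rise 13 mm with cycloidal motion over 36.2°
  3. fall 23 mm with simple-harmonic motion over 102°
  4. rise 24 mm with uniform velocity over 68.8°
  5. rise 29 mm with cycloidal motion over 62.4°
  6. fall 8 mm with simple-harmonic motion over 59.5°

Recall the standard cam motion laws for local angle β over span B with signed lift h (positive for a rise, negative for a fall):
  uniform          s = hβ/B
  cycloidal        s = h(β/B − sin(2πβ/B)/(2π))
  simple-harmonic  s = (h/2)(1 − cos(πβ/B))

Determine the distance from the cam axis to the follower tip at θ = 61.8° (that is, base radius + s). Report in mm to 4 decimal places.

seg 1 [0°–31.1°] uniform, h=11: full span → s += 11 → s = 11.0000
seg 2 [31.1°–67.3°] cycloidal, h=13: θ=61.8° here. β=30.7, B=36.2. 13·(0.8481 − sin(2π·0.8481)/(2π)) = 12.7134 → s = 23.7134
radial distance = base radius + s = 16 + 23.7134 = 39.7134

39.7134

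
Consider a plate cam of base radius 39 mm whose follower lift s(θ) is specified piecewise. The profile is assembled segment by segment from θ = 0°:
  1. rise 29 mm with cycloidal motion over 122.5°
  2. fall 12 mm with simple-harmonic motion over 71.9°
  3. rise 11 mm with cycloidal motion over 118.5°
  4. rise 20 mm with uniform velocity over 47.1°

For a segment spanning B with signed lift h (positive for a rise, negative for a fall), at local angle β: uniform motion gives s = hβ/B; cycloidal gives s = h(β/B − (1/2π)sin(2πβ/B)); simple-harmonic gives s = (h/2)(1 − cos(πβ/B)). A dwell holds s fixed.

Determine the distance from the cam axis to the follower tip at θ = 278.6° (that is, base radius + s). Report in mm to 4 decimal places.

seg 1 [0°–122.5°] cycloidal, h=29: full span → s += 29 → s = 29.0000
seg 2 [122.5°–194.4°] simple-harmonic, h=-12: full span → s += -12 → s = 17.0000
seg 3 [194.4°–312.9°] cycloidal, h=11: θ=278.6° here. β=84.2, B=118.5. 11·(0.7105 − sin(2π·0.7105)/(2π)) = 9.5132 → s = 26.5132
radial distance = base radius + s = 39 + 26.5132 = 65.5132

65.5132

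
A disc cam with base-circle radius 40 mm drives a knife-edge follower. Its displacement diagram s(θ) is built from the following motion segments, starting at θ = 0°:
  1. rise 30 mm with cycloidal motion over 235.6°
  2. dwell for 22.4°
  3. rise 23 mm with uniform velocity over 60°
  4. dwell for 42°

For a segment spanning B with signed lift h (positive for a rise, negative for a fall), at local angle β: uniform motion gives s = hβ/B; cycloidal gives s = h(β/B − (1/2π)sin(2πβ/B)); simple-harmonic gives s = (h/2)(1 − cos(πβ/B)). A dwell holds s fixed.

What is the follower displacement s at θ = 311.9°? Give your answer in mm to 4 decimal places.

seg 1 [0°–235.6°] cycloidal, h=30: full span → s += 30 → s = 30.0000
seg 2 [235.6°–258°] dwell: s stays 30.0000
seg 3 [258°–318°] uniform, h=23: θ=311.9° here. β=53.9, B=60. 23·53.9/60 = 20.6617 → s = 50.6617

50.6617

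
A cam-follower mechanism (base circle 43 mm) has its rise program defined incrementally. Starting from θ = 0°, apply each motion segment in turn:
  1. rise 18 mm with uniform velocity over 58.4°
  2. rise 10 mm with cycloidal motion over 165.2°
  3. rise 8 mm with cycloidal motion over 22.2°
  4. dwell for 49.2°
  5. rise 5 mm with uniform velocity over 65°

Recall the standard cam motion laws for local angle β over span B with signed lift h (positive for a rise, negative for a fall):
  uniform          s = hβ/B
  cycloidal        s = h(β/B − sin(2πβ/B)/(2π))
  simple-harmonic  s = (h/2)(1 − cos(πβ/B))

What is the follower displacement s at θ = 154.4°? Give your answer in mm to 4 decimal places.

seg 1 [0°–58.4°] uniform, h=18: full span → s += 18 → s = 18.0000
seg 2 [58.4°–223.6°] cycloidal, h=10: θ=154.4° here. β=96, B=165.2. 10·(0.5811 − sin(2π·0.5811)/(2π)) = 6.5876 → s = 24.5876

24.5876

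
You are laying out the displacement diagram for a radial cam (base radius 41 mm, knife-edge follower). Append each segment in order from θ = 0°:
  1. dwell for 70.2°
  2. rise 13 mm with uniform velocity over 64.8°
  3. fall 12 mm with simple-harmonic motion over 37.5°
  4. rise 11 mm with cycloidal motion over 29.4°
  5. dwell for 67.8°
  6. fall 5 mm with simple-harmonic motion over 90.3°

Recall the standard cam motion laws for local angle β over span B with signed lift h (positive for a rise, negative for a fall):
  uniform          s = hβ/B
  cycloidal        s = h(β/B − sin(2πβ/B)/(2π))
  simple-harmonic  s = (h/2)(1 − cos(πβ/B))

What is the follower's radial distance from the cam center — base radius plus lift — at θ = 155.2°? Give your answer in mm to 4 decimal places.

seg 1 [0°–70.2°] dwell: s stays 0.0000
seg 2 [70.2°–135°] uniform, h=13: full span → s += 13 → s = 13.0000
seg 3 [135°–172.5°] simple-harmonic, h=-12: θ=155.2° here. β=20.2, B=37.5. -12/2·(1 − cos(π·0.5387)) = -6.7271 → s = 6.2729
radial distance = base radius + s = 41 + 6.2729 = 47.2729

47.2729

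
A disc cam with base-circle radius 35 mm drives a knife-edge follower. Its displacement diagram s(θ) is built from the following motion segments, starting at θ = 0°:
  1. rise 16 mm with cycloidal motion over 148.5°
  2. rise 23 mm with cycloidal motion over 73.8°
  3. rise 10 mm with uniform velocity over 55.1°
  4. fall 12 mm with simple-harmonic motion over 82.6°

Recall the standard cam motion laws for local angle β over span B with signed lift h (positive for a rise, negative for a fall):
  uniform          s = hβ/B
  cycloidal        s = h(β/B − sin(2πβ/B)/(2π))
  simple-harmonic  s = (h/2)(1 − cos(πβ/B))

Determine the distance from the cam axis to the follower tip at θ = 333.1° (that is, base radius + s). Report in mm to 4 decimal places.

seg 1 [0°–148.5°] cycloidal, h=16: full span → s += 16 → s = 16.0000
seg 2 [148.5°–222.3°] cycloidal, h=23: full span → s += 23 → s = 39.0000
seg 3 [222.3°–277.4°] uniform, h=10: full span → s += 10 → s = 49.0000
seg 4 [277.4°–360°] simple-harmonic, h=-12: θ=333.1° here. β=55.7, B=82.6. -12/2·(1 − cos(π·0.6743)) = -9.1243 → s = 39.8757
radial distance = base radius + s = 35 + 39.8757 = 74.8757

74.8757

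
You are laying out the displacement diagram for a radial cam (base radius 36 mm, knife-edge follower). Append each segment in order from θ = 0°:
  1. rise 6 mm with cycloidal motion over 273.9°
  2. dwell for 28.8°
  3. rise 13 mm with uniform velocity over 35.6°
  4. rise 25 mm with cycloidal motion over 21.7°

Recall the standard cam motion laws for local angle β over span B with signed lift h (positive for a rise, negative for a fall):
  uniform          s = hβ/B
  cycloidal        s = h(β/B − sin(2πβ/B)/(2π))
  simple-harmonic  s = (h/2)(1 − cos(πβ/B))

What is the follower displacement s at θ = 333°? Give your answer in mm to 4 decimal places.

seg 1 [0°–273.9°] cycloidal, h=6: full span → s += 6 → s = 6.0000
seg 2 [273.9°–302.7°] dwell: s stays 6.0000
seg 3 [302.7°–338.3°] uniform, h=13: θ=333° here. β=30.3, B=35.6. 13·30.3/35.6 = 11.0646 → s = 17.0646

17.0646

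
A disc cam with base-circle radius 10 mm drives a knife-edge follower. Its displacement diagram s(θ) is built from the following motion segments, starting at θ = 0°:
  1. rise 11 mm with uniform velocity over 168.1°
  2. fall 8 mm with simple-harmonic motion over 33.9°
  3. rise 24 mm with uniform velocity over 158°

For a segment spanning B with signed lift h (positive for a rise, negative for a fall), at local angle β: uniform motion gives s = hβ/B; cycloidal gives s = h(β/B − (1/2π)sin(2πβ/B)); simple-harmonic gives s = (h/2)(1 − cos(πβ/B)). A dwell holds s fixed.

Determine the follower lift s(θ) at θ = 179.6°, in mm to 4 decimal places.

seg 1 [0°–168.1°] uniform, h=11: full span → s += 11 → s = 11.0000
seg 2 [168.1°–202°] simple-harmonic, h=-8: θ=179.6° here. β=11.5, B=33.9. -8/2·(1 − cos(π·0.3392)) = -2.0645 → s = 8.9355

8.9355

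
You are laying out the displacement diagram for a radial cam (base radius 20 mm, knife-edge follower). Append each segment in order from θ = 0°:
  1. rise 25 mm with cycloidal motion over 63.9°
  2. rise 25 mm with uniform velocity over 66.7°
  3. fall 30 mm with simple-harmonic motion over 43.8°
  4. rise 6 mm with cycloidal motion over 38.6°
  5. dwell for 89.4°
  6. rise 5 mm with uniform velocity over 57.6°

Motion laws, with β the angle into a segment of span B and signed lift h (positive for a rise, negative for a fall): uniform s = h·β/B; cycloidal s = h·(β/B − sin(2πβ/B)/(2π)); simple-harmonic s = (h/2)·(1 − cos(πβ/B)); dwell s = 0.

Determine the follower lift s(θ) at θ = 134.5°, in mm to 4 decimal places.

seg 1 [0°–63.9°] cycloidal, h=25: full span → s += 25 → s = 25.0000
seg 2 [63.9°–130.6°] uniform, h=25: full span → s += 25 → s = 50.0000
seg 3 [130.6°–174.4°] simple-harmonic, h=-30: θ=134.5° here. β=3.9, B=43.8. -30/2·(1 − cos(π·0.0890)) = -0.5831 → s = 49.4169

49.4169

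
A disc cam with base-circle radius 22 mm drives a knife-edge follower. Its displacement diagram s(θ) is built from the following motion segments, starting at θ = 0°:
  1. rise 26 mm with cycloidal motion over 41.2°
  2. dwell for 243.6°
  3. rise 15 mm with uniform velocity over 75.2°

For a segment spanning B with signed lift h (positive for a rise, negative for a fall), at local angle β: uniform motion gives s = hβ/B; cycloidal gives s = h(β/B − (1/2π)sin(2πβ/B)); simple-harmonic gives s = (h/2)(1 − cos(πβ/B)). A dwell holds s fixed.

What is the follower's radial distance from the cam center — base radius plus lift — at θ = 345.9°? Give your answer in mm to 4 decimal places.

seg 1 [0°–41.2°] cycloidal, h=26: full span → s += 26 → s = 26.0000
seg 2 [41.2°–284.8°] dwell: s stays 26.0000
seg 3 [284.8°–360°] uniform, h=15: θ=345.9° here. β=61.1, B=75.2. 15·61.1/75.2 = 12.1875 → s = 38.1875
radial distance = base radius + s = 22 + 38.1875 = 60.1875

60.1875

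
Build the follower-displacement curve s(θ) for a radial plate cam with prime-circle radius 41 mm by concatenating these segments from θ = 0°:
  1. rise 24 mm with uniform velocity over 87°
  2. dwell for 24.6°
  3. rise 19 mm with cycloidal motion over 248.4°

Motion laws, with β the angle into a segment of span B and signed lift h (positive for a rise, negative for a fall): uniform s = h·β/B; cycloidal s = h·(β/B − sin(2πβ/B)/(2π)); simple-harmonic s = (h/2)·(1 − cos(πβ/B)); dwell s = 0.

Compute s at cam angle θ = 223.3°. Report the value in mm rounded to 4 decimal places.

seg 1 [0°–87°] uniform, h=24: full span → s += 24 → s = 24.0000
seg 2 [87°–111.6°] dwell: s stays 24.0000
seg 3 [111.6°–360°] cycloidal, h=19: θ=223.3° here. β=111.7, B=248.4. 19·(0.4497 − sin(2π·0.4497)/(2π)) = 7.6036 → s = 31.6036

31.6036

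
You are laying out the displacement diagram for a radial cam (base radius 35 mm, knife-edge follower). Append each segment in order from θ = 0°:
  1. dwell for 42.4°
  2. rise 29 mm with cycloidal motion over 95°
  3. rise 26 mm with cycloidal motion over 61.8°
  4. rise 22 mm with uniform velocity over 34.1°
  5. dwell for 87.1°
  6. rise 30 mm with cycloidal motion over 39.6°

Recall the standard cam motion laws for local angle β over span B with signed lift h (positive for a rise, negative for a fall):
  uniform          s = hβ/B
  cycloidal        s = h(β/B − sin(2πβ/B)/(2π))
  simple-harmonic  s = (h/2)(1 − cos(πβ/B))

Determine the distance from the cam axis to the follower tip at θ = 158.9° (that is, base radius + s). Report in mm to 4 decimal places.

seg 1 [0°–42.4°] dwell: s stays 0.0000
seg 2 [42.4°–137.4°] cycloidal, h=29: full span → s += 29 → s = 29.0000
seg 3 [137.4°–199.2°] cycloidal, h=26: θ=158.9° here. β=21.5, B=61.8. 26·(0.3479 − sin(2π·0.3479)/(2π)) = 5.6657 → s = 34.6657
radial distance = base radius + s = 35 + 34.6657 = 69.6657

69.6657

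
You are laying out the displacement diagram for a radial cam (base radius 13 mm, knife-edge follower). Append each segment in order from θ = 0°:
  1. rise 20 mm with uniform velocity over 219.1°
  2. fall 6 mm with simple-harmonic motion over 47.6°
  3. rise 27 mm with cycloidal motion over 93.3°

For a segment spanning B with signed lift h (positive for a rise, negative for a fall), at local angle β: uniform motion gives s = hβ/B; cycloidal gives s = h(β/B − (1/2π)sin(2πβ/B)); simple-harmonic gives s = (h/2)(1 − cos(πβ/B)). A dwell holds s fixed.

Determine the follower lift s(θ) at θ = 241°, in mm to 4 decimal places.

seg 1 [0°–219.1°] uniform, h=20: full span → s += 20 → s = 20.0000
seg 2 [219.1°–266.7°] simple-harmonic, h=-6: θ=241° here. β=21.9, B=47.6. -6/2·(1 − cos(π·0.4601)) = -2.6248 → s = 17.3752

17.3752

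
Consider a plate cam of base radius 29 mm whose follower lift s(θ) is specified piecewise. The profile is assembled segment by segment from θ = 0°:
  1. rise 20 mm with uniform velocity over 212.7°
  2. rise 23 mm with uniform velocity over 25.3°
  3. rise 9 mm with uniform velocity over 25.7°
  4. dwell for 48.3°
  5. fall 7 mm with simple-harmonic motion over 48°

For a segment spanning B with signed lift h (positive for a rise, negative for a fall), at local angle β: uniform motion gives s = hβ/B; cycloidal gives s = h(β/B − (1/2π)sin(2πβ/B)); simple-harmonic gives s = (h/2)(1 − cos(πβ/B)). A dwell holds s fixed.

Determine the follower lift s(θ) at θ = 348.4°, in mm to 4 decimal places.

seg 1 [0°–212.7°] uniform, h=20: full span → s += 20 → s = 20.0000
seg 2 [212.7°–238°] uniform, h=23: full span → s += 23 → s = 43.0000
seg 3 [238°–263.7°] uniform, h=9: full span → s += 9 → s = 52.0000
seg 4 [263.7°–312°] dwell: s stays 52.0000
seg 5 [312°–360°] simple-harmonic, h=-7: θ=348.4° here. β=36.4, B=48. -7/2·(1 − cos(π·0.7583)) = -6.0388 → s = 45.9612

45.9612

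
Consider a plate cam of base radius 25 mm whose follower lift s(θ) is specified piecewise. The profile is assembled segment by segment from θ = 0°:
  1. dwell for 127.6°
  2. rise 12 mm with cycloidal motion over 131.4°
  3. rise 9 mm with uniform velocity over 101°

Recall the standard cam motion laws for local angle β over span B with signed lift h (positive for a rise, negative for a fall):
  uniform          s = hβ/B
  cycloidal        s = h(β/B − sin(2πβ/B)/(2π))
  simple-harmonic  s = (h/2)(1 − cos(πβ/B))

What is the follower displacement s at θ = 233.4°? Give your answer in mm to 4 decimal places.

seg 1 [0°–127.6°] dwell: s stays 0.0000
seg 2 [127.6°–259°] cycloidal, h=12: θ=233.4° here. β=105.8, B=131.4. 12·(0.8052 − sin(2π·0.8052)/(2π)) = 11.4583 → s = 11.4583

11.4583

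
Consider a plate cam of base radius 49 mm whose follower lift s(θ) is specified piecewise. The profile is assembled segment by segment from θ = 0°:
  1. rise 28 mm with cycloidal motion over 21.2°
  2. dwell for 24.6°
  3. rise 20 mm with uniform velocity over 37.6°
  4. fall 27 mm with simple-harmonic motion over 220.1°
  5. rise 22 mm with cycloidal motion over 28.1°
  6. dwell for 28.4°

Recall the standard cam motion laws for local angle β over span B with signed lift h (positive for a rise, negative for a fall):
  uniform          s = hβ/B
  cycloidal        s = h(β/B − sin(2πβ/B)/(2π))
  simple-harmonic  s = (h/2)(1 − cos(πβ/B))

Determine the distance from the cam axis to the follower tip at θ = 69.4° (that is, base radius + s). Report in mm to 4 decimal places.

seg 1 [0°–21.2°] cycloidal, h=28: full span → s += 28 → s = 28.0000
seg 2 [21.2°–45.8°] dwell: s stays 28.0000
seg 3 [45.8°–83.4°] uniform, h=20: θ=69.4° here. β=23.6, B=37.6. 20·23.6/37.6 = 12.5532 → s = 40.5532
radial distance = base radius + s = 49 + 40.5532 = 89.5532

89.5532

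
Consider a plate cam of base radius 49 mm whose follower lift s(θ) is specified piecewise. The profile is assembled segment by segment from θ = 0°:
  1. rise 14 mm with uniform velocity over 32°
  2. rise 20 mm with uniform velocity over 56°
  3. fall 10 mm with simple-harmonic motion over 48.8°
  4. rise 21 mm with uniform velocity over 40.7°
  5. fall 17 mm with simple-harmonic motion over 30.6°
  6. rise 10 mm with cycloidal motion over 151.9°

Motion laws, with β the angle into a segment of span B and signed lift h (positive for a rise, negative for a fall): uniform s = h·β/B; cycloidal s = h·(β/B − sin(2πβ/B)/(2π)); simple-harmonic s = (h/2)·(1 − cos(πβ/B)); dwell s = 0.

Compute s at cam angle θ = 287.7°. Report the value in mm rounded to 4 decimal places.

seg 1 [0°–32°] uniform, h=14: full span → s += 14 → s = 14.0000
seg 2 [32°–88°] uniform, h=20: full span → s += 20 → s = 34.0000
seg 3 [88°–136.8°] simple-harmonic, h=-10: full span → s += -10 → s = 24.0000
seg 4 [136.8°–177.5°] uniform, h=21: full span → s += 21 → s = 45.0000
seg 5 [177.5°–208.1°] simple-harmonic, h=-17: full span → s += -17 → s = 28.0000
seg 6 [208.1°–360°] cycloidal, h=10: θ=287.7° here. β=79.6, B=151.9. 10·(0.5240 − sin(2π·0.5240)/(2π)) = 5.4797 → s = 33.4797

33.4797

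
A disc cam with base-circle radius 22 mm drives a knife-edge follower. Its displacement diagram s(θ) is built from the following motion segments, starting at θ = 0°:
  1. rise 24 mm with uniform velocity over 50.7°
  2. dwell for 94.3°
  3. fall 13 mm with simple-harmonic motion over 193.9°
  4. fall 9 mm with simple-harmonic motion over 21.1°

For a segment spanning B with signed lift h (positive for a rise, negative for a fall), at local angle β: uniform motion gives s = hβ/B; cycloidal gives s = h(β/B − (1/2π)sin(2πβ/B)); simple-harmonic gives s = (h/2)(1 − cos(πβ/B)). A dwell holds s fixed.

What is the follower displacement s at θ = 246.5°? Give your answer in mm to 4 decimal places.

seg 1 [0°–50.7°] uniform, h=24: full span → s += 24 → s = 24.0000
seg 2 [50.7°–145°] dwell: s stays 24.0000
seg 3 [145°–338.9°] simple-harmonic, h=-13: θ=246.5° here. β=101.5, B=193.9. -13/2·(1 − cos(π·0.5235)) = -6.9787 → s = 17.0213

17.0213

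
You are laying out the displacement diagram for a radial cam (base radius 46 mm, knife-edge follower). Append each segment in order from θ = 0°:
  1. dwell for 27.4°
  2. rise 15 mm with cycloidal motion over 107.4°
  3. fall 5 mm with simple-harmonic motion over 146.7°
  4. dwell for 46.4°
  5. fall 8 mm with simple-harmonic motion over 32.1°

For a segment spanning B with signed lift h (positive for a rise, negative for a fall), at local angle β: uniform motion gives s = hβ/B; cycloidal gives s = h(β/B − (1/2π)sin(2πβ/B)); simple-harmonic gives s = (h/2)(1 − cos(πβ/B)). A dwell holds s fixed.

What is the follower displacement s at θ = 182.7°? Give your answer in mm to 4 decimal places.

seg 1 [0°–27.4°] dwell: s stays 0.0000
seg 2 [27.4°–134.8°] cycloidal, h=15: full span → s += 15 → s = 15.0000
seg 3 [134.8°–281.5°] simple-harmonic, h=-5: θ=182.7° here. β=47.9, B=146.7. -5/2·(1 − cos(π·0.3265)) = -1.2039 → s = 13.7961

13.7961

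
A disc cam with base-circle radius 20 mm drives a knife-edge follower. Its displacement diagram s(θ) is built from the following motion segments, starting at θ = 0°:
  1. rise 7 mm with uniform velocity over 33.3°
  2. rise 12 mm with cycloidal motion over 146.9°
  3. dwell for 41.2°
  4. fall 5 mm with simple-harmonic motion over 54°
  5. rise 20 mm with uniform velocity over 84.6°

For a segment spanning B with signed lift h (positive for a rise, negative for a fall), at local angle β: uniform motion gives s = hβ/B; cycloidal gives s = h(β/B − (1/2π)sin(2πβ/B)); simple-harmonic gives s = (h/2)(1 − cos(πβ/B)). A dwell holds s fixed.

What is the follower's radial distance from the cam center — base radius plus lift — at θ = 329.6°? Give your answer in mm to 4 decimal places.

seg 1 [0°–33.3°] uniform, h=7: full span → s += 7 → s = 7.0000
seg 2 [33.3°–180.2°] cycloidal, h=12: full span → s += 12 → s = 19.0000
seg 3 [180.2°–221.4°] dwell: s stays 19.0000
seg 4 [221.4°–275.4°] simple-harmonic, h=-5: full span → s += -5 → s = 14.0000
seg 5 [275.4°–360°] uniform, h=20: θ=329.6° here. β=54.2, B=84.6. 20·54.2/84.6 = 12.8132 → s = 26.8132
radial distance = base radius + s = 20 + 26.8132 = 46.8132

46.8132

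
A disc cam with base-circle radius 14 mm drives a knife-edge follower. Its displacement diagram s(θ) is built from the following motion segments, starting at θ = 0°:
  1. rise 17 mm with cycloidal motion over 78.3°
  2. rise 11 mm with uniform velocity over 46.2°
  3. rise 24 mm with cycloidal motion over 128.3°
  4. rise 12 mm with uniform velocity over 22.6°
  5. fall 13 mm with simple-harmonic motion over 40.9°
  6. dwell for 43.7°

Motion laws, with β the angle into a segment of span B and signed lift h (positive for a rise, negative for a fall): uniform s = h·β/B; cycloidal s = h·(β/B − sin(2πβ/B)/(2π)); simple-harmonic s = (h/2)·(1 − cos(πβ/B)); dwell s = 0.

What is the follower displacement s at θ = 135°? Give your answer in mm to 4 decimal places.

seg 1 [0°–78.3°] cycloidal, h=17: full span → s += 17 → s = 17.0000
seg 2 [78.3°–124.5°] uniform, h=11: full span → s += 11 → s = 28.0000
seg 3 [124.5°–252.8°] cycloidal, h=24: θ=135° here. β=10.5, B=128.3. 24·(0.0818 − sin(2π·0.0818)/(2π)) = 0.0854 → s = 28.0854

28.0854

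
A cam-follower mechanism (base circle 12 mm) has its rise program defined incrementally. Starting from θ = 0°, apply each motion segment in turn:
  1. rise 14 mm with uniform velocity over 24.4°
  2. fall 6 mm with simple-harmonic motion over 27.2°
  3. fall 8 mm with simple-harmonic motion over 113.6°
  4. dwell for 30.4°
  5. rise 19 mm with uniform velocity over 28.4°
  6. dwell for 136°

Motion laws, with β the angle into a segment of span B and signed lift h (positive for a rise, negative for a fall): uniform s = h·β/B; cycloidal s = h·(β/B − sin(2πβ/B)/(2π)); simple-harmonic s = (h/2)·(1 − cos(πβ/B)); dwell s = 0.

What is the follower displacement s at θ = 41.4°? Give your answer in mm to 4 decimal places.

seg 1 [0°–24.4°] uniform, h=14: full span → s += 14 → s = 14.0000
seg 2 [24.4°–51.6°] simple-harmonic, h=-6: θ=41.4° here. β=17, B=27.2. -6/2·(1 − cos(π·0.6250)) = -4.1481 → s = 9.8519

9.8519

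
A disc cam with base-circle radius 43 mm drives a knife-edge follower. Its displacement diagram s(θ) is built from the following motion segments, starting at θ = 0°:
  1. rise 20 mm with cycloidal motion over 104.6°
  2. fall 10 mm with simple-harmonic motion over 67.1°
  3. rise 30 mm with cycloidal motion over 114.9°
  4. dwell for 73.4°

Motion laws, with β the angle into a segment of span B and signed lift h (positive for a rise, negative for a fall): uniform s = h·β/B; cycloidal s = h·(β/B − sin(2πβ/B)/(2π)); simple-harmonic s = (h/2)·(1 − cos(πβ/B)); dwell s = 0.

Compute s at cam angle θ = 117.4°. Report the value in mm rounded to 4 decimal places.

seg 1 [0°–104.6°] cycloidal, h=20: full span → s += 20 → s = 20.0000
seg 2 [104.6°–171.7°] simple-harmonic, h=-10: θ=117.4° here. β=12.8, B=67.1. -10/2·(1 − cos(π·0.1908)) = -0.8713 → s = 19.1287

19.1287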